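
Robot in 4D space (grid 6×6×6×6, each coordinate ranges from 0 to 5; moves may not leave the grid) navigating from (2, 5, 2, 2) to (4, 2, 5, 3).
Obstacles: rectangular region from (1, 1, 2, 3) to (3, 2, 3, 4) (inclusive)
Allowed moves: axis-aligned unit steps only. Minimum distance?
9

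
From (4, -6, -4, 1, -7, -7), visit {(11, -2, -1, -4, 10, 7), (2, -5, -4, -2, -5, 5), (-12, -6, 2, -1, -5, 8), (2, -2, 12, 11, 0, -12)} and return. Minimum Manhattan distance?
204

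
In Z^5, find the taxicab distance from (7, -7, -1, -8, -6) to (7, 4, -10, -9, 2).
29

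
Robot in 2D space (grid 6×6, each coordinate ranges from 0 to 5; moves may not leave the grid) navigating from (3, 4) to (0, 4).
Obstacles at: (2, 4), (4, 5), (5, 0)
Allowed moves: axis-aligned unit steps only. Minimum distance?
5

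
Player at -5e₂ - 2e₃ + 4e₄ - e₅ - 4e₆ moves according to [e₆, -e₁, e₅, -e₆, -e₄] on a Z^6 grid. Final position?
(-1, -5, -2, 3, 0, -4)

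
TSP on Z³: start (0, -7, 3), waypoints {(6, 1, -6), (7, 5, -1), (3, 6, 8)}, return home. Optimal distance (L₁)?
68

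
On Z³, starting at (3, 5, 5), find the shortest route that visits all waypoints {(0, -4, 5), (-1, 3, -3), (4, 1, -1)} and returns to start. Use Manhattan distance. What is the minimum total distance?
48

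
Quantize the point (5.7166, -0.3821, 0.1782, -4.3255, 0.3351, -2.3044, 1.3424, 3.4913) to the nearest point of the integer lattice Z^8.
(6, 0, 0, -4, 0, -2, 1, 3)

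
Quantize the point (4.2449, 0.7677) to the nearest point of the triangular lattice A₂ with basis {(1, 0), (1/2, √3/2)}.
(4.5, 0.866)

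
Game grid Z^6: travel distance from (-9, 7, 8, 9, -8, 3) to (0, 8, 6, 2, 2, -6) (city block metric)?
38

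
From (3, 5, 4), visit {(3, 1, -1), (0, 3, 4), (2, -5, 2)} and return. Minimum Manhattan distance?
36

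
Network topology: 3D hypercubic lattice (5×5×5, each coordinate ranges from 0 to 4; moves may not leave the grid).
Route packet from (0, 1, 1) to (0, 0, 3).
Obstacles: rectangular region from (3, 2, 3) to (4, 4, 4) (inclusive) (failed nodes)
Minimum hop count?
3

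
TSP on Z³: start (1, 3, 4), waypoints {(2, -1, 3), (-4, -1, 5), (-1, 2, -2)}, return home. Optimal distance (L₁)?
36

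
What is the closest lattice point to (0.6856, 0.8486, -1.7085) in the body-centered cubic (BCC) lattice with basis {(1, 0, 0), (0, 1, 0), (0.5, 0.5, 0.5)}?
(0.5, 0.5, -1.5)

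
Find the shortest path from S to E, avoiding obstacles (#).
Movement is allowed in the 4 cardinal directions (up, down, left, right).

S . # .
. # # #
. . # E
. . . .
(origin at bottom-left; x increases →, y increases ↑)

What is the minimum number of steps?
7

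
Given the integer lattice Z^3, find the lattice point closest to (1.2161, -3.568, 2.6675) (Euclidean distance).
(1, -4, 3)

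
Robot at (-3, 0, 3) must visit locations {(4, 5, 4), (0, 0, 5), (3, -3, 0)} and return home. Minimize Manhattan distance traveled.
40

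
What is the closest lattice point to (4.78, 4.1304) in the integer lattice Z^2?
(5, 4)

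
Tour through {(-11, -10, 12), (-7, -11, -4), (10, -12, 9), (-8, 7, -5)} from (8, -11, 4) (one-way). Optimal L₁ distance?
75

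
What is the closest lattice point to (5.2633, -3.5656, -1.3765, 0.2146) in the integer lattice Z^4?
(5, -4, -1, 0)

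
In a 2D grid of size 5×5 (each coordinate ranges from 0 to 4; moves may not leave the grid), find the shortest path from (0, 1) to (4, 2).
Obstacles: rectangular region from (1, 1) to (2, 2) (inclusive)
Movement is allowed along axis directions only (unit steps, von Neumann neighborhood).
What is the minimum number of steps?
7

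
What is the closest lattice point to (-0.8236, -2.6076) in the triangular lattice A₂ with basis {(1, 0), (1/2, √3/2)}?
(-0.5, -2.598)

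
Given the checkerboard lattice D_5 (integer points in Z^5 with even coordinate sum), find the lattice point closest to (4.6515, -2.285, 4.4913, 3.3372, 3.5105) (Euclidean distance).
(5, -2, 4, 3, 4)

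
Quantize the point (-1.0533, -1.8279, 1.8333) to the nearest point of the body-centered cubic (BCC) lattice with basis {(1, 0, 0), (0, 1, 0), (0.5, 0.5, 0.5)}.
(-1, -2, 2)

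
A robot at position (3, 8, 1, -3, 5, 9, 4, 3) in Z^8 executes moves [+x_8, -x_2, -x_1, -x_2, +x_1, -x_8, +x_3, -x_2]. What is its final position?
(3, 5, 2, -3, 5, 9, 4, 3)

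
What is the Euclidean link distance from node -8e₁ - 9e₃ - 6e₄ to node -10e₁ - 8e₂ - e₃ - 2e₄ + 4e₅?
12.8062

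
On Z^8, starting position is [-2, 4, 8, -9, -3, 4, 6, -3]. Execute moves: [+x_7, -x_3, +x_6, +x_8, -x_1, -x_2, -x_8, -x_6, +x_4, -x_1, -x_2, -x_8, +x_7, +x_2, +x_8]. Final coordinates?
(-4, 3, 7, -8, -3, 4, 8, -3)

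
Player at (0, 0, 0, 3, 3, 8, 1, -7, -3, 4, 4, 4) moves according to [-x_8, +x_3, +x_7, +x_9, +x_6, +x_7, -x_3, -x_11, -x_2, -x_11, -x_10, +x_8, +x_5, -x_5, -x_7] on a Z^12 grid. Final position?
(0, -1, 0, 3, 3, 9, 2, -7, -2, 3, 2, 4)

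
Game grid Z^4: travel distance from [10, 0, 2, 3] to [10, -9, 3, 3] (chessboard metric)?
9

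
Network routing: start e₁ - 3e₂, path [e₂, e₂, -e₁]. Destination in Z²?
(0, -1)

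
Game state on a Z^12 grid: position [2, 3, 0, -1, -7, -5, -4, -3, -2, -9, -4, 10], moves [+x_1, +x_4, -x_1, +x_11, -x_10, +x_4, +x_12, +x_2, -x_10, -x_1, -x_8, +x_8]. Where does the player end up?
(1, 4, 0, 1, -7, -5, -4, -3, -2, -11, -3, 11)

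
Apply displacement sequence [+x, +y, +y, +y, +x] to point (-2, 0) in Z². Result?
(0, 3)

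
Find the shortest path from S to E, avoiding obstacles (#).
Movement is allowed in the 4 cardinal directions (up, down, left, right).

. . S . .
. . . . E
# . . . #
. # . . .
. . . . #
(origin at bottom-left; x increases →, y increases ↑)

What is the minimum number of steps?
3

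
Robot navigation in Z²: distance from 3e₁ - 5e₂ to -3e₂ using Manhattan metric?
5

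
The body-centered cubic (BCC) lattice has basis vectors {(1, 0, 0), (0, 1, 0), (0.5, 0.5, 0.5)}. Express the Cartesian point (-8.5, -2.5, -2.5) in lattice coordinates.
-6b₁ - 5b₃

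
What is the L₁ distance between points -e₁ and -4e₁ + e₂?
4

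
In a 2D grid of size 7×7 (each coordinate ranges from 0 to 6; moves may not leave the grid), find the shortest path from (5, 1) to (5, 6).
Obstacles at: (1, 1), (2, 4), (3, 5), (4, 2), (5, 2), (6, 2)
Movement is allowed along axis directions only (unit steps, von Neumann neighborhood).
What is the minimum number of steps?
9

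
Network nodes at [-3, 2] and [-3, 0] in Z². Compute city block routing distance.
2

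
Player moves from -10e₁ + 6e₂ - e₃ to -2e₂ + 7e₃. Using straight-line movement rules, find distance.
15.0997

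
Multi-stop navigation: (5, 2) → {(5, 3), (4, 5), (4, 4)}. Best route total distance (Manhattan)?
4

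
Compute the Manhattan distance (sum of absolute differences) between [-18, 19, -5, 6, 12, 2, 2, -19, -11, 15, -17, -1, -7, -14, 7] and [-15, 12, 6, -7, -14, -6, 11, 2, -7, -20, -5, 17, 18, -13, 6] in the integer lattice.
194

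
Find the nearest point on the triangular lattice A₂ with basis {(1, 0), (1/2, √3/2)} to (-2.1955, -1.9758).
(-2, -1.732)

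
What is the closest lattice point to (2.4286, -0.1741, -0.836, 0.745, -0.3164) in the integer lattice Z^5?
(2, 0, -1, 1, 0)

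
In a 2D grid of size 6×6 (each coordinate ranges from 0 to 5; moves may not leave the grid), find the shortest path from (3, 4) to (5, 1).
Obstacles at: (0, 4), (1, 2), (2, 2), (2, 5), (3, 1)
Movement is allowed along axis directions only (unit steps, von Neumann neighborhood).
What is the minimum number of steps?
5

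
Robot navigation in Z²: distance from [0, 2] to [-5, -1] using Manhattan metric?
8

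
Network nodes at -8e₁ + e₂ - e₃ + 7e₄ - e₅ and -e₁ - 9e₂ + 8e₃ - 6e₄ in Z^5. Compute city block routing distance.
40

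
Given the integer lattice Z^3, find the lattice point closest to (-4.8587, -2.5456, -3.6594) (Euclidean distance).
(-5, -3, -4)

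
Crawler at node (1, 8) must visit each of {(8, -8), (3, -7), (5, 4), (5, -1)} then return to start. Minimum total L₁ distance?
46
(one optimal route: (1, 8) → (3, -7) → (8, -8) → (5, -1) → (5, 4) → (1, 8))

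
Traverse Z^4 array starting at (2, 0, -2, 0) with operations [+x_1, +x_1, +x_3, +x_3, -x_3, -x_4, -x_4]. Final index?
(4, 0, -1, -2)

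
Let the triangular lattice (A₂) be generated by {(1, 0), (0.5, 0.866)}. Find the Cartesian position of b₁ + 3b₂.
(2.5, 2.598)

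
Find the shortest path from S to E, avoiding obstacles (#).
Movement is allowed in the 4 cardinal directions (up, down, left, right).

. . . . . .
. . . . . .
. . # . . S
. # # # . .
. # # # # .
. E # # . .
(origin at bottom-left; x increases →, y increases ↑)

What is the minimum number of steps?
11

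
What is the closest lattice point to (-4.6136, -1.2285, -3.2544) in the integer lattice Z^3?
(-5, -1, -3)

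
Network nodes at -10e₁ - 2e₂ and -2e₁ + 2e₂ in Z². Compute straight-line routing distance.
8.94427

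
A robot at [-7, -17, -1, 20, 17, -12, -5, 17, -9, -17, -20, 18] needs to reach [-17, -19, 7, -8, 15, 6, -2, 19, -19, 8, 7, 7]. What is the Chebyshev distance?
28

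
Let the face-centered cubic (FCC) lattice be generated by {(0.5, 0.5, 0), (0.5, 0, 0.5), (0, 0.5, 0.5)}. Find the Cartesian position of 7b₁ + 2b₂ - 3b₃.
(4.5, 2, -0.5)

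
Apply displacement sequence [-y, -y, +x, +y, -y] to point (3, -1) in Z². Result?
(4, -3)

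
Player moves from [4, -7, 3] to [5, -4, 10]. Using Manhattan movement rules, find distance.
11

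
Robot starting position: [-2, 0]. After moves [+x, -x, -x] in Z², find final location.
(-3, 0)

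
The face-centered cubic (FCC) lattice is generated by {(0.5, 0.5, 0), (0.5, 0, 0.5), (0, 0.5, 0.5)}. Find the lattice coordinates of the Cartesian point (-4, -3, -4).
-3b₁ - 5b₂ - 3b₃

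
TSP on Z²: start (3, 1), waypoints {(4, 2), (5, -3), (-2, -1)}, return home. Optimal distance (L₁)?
24
(one optimal route: (3, 1) → (4, 2) → (5, -3) → (-2, -1) → (3, 1))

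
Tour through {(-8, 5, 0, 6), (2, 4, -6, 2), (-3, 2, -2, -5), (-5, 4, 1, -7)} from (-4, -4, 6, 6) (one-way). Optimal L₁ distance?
64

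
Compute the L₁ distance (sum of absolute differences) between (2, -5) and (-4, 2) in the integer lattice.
13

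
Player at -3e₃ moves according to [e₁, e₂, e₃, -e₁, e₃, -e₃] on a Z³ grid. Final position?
(0, 1, -2)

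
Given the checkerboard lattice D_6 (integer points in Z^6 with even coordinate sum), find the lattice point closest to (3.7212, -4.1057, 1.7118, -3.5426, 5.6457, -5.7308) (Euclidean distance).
(4, -4, 2, -4, 6, -6)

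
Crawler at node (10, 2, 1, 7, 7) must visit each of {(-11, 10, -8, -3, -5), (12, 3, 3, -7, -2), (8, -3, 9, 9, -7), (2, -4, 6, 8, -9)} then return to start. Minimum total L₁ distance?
176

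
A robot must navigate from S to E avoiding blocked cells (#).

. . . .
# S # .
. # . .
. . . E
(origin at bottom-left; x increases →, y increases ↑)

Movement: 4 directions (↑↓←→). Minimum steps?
6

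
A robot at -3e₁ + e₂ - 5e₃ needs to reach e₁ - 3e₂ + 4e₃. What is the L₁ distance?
17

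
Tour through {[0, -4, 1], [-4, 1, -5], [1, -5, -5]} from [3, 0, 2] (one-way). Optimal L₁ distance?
27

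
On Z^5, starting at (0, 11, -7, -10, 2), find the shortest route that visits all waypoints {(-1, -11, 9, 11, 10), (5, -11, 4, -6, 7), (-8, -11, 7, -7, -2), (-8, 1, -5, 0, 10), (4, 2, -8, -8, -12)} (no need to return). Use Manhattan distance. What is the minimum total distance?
176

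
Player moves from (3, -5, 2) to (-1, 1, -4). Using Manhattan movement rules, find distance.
16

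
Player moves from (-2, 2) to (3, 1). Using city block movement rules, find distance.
6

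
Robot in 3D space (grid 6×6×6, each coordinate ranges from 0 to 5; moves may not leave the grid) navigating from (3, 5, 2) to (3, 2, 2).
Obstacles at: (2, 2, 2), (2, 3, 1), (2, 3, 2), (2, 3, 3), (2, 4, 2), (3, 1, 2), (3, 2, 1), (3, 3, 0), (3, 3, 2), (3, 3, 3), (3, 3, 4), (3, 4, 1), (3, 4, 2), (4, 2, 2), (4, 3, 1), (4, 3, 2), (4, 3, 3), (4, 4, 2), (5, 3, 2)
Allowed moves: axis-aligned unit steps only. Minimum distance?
9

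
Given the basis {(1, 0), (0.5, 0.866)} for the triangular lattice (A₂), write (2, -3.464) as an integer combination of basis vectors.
4b₁ - 4b₂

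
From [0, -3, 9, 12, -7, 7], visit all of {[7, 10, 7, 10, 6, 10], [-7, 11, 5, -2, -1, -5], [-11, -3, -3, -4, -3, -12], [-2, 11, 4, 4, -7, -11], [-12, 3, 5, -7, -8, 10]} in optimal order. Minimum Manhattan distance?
199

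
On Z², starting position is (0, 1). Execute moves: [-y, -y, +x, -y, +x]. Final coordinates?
(2, -2)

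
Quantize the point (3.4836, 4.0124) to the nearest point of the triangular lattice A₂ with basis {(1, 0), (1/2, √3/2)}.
(3.5, 4.33)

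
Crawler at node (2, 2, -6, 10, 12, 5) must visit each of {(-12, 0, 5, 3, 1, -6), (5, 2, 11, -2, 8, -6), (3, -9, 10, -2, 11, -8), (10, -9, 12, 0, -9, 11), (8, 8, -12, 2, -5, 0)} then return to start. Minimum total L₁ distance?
270
(one optimal route: (2, 2, -6, 10, 12, 5) → (-12, 0, 5, 3, 1, -6) → (5, 2, 11, -2, 8, -6) → (3, -9, 10, -2, 11, -8) → (10, -9, 12, 0, -9, 11) → (8, 8, -12, 2, -5, 0) → (2, 2, -6, 10, 12, 5))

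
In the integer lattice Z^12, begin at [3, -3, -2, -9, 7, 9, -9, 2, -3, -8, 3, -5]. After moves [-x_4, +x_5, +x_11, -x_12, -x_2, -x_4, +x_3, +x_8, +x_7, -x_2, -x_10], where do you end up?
(3, -5, -1, -11, 8, 9, -8, 3, -3, -9, 4, -6)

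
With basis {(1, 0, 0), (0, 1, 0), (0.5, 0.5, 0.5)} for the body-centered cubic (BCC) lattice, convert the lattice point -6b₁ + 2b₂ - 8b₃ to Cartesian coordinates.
(-10, -2, -4)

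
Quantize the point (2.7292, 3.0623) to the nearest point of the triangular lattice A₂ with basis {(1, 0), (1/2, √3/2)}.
(3, 3.464)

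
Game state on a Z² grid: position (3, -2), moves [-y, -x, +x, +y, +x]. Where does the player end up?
(4, -2)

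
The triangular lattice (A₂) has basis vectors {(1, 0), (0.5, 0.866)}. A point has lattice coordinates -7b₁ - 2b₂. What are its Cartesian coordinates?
(-8, -1.732)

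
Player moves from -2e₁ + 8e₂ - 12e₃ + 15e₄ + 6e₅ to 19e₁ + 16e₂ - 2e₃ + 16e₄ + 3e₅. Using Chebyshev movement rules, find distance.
21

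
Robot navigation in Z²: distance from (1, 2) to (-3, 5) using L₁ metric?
7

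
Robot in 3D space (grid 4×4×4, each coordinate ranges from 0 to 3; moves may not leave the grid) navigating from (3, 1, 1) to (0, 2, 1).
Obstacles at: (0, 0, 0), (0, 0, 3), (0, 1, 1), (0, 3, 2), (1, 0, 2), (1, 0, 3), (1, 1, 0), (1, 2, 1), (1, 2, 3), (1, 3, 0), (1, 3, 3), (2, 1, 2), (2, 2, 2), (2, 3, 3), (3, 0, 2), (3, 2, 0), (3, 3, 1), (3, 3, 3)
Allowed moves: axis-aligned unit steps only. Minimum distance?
6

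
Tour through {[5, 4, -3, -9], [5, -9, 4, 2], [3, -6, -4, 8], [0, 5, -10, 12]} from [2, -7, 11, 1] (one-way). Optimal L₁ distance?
90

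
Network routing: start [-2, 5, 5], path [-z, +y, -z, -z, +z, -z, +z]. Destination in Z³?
(-2, 6, 3)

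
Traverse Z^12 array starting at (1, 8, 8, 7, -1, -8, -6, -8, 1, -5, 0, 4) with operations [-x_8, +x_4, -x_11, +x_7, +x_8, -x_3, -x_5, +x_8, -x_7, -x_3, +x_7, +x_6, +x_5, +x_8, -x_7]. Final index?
(1, 8, 6, 8, -1, -7, -6, -6, 1, -5, -1, 4)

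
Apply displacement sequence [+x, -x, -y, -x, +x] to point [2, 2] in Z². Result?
(2, 1)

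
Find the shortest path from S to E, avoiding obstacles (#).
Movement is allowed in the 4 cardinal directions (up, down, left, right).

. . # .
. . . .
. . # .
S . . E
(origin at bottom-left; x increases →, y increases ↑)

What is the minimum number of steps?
3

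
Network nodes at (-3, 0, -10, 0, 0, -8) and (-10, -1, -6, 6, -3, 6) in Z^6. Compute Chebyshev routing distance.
14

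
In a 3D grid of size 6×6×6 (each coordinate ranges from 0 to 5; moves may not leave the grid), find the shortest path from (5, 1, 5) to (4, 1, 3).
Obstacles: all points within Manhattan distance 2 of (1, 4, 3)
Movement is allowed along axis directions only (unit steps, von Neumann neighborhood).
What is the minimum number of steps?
3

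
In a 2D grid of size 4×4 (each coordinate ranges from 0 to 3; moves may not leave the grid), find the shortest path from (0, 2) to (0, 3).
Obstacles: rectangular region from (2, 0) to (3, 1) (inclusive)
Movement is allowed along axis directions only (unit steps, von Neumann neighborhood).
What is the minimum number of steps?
1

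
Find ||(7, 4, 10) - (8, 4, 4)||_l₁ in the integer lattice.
7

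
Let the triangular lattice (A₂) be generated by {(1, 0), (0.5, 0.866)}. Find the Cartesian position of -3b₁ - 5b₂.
(-5.5, -4.33)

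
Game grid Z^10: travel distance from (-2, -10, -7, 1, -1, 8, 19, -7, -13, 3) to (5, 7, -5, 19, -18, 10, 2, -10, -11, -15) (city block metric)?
103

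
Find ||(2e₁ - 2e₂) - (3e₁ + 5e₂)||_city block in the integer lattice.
8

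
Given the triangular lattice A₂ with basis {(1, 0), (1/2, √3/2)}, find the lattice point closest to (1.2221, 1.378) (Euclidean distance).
(1, 1.732)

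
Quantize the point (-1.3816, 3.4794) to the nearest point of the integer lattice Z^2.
(-1, 3)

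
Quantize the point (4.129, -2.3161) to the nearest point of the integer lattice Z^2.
(4, -2)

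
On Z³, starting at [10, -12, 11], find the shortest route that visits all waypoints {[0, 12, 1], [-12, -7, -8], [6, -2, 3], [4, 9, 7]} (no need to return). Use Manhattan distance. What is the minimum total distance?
92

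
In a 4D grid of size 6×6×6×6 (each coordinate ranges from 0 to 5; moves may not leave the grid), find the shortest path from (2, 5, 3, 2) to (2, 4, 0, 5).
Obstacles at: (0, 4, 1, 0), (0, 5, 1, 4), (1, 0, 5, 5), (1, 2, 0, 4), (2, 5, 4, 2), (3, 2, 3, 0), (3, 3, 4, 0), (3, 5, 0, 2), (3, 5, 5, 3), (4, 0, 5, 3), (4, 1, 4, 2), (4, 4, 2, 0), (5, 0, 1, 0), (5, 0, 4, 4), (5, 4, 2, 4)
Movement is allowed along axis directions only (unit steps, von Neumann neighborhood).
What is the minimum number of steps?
7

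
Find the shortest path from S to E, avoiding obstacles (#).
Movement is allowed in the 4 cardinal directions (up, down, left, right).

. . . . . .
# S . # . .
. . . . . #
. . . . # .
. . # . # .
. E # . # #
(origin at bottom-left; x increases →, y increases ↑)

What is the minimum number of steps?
4
(one shortest path: (1, 4) → (1, 3) → (1, 2) → (1, 1) → (1, 0))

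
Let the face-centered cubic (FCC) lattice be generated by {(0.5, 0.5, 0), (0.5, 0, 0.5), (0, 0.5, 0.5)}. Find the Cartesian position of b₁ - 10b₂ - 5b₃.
(-4.5, -2, -7.5)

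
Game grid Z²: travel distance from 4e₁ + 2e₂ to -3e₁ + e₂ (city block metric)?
8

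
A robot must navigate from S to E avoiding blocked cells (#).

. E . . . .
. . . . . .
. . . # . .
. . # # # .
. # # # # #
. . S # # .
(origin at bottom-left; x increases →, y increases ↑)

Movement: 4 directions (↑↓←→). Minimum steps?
8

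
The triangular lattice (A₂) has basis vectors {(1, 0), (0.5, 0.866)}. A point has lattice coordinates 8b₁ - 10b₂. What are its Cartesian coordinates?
(3, -8.66)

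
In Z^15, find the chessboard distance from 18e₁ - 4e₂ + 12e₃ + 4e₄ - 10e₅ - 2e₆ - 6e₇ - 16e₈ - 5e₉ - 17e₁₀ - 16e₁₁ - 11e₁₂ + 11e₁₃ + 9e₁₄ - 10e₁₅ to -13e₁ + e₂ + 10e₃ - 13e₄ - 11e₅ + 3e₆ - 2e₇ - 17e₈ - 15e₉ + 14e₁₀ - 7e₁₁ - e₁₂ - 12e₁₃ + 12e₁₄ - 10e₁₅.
31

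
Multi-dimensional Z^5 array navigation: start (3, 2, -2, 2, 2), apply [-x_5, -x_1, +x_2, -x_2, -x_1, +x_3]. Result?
(1, 2, -1, 2, 1)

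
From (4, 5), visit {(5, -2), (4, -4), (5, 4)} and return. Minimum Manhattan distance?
20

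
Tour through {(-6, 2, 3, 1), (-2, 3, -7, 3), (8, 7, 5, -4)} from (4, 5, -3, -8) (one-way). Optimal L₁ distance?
61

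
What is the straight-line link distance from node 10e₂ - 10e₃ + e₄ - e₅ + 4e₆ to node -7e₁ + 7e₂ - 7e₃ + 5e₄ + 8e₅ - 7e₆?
16.8819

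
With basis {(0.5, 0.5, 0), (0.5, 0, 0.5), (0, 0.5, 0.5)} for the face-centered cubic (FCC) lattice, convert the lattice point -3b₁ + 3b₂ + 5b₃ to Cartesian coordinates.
(0, 1, 4)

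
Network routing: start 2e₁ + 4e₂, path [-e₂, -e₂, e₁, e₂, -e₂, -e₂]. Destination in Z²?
(3, 1)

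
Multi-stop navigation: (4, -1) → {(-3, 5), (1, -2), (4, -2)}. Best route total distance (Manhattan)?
15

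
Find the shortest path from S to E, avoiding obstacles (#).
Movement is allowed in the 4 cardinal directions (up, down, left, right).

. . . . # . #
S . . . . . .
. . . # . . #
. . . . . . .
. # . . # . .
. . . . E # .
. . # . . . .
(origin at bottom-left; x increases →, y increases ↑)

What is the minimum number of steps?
8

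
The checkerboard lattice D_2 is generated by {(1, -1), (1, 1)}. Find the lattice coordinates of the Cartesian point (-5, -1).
-2b₁ - 3b₂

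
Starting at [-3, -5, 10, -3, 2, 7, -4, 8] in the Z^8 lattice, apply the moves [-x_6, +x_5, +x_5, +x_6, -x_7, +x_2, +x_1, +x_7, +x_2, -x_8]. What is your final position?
(-2, -3, 10, -3, 4, 7, -4, 7)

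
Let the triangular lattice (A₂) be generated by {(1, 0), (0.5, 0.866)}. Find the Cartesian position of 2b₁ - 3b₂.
(0.5, -2.598)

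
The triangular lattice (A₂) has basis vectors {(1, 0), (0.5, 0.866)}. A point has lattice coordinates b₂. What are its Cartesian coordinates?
(0.5, 0.866)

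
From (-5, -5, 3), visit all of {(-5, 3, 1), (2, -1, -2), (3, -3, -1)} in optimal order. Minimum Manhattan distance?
28
(one optimal route: (-5, -5, 3) → (-5, 3, 1) → (2, -1, -2) → (3, -3, -1))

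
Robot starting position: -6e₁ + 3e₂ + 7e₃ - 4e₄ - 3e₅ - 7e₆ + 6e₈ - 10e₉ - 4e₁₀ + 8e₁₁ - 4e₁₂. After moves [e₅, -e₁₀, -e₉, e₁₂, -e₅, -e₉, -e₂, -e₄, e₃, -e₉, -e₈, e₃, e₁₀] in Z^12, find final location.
(-6, 2, 9, -5, -3, -7, 0, 5, -13, -4, 8, -3)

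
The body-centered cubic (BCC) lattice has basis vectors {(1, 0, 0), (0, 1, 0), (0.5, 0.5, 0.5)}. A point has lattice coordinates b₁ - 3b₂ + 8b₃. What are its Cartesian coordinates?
(5, 1, 4)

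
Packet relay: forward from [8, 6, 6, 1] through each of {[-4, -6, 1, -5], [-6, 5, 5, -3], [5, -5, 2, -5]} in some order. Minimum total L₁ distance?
50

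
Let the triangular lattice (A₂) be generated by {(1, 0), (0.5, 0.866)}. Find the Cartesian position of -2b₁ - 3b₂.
(-3.5, -2.598)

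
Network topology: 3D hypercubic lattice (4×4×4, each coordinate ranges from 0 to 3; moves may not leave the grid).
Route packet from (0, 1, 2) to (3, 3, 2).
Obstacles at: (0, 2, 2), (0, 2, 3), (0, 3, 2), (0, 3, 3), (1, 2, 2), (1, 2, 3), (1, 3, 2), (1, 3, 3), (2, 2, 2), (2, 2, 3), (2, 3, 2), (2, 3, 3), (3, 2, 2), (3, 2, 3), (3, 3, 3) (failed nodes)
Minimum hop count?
7
(one shortest path: (0, 1, 2) → (1, 1, 2) → (2, 1, 2) → (3, 1, 2) → (3, 1, 1) → (3, 2, 1) → (3, 3, 1) → (3, 3, 2))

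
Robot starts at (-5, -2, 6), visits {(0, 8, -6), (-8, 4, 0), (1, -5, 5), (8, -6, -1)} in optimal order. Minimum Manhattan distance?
69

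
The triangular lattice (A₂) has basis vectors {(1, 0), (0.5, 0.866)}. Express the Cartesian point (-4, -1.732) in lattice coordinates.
-3b₁ - 2b₂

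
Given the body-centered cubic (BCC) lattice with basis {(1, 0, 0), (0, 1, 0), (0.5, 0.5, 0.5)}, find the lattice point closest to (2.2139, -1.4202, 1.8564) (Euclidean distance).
(2.5, -1.5, 1.5)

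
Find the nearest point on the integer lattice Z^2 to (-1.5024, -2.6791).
(-2, -3)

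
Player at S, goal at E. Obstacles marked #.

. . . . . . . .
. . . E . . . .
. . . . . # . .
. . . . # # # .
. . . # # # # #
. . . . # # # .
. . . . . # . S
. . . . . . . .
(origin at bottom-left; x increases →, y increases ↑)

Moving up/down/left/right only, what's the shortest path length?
13
(one shortest path: (7, 1) → (6, 1) → (6, 0) → (5, 0) → (4, 0) → (3, 0) → (2, 0) → (2, 1) → (2, 2) → (2, 3) → (2, 4) → (3, 4) → (3, 5) → (3, 6))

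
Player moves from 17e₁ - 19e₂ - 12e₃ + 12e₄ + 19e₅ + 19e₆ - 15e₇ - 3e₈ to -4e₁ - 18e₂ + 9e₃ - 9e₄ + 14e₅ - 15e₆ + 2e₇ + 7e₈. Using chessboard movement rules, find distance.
34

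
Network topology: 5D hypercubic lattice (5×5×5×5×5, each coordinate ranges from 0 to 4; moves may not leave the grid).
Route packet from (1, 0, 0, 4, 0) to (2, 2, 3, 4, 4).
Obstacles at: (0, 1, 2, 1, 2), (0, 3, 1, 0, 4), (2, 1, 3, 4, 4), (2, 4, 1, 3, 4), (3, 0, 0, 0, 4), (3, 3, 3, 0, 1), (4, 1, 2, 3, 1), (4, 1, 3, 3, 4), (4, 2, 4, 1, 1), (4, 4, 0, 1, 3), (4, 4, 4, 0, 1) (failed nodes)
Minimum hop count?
10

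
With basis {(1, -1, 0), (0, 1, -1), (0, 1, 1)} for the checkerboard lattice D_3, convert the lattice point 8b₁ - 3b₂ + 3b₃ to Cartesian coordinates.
(8, -8, 6)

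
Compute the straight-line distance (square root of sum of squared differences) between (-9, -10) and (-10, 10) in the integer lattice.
20.025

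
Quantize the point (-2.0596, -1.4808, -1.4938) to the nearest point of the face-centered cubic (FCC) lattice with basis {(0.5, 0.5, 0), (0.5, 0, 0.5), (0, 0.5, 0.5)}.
(-2, -1.5, -1.5)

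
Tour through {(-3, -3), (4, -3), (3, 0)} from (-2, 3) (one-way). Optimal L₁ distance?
18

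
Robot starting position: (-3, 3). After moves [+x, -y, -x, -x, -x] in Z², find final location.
(-5, 2)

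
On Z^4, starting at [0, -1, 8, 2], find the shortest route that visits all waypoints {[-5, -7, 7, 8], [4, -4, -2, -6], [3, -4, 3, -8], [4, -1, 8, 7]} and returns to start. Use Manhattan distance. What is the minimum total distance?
90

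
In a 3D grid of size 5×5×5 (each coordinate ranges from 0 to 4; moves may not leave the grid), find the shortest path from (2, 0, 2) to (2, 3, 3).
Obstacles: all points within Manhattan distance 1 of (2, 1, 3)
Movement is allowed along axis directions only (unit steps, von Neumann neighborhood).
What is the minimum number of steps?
6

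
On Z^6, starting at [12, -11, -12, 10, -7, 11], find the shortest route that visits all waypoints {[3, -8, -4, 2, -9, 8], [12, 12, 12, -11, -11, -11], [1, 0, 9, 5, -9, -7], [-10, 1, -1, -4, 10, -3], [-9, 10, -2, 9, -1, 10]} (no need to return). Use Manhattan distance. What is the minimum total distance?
232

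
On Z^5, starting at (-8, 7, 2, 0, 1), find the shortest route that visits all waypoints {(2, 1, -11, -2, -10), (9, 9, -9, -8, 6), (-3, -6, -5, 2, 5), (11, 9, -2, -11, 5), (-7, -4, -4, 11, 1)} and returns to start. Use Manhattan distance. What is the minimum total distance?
178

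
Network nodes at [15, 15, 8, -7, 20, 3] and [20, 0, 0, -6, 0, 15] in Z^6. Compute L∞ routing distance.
20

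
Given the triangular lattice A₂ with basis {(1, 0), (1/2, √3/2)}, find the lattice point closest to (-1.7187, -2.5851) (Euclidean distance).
(-1.5, -2.598)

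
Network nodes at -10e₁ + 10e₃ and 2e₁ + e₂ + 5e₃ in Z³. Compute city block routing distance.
18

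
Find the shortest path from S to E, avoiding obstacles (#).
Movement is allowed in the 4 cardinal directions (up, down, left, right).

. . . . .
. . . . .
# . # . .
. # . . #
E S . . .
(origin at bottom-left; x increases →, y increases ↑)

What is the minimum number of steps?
1
(one shortest path: (1, 0) → (0, 0))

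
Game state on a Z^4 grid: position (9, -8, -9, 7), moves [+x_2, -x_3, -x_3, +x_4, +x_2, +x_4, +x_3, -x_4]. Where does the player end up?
(9, -6, -10, 8)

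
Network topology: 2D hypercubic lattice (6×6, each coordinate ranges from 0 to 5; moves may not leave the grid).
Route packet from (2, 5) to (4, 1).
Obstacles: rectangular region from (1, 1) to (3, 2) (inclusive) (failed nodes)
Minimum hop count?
6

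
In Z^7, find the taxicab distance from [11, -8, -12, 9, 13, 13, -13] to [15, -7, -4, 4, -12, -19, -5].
83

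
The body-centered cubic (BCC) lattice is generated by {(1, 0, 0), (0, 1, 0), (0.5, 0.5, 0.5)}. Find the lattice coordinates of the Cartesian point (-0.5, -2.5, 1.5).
-2b₁ - 4b₂ + 3b₃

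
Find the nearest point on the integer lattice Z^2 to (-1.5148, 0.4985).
(-2, 0)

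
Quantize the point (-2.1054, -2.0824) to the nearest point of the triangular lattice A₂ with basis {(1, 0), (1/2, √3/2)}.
(-2, -1.732)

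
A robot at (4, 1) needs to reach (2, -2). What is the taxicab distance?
5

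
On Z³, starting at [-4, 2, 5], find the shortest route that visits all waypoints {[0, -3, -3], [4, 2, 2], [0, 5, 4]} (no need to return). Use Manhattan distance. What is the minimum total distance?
31
(one optimal route: (-4, 2, 5) → (0, 5, 4) → (4, 2, 2) → (0, -3, -3))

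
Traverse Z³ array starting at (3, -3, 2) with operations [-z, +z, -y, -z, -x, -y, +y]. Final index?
(2, -4, 1)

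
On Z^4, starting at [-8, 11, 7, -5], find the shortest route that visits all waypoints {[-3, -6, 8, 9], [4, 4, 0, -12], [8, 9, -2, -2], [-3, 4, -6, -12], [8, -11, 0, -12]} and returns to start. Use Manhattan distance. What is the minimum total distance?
174
(one optimal route: (-8, 11, 7, -5) → (-3, -6, 8, 9) → (8, -11, 0, -12) → (4, 4, 0, -12) → (-3, 4, -6, -12) → (8, 9, -2, -2) → (-8, 11, 7, -5))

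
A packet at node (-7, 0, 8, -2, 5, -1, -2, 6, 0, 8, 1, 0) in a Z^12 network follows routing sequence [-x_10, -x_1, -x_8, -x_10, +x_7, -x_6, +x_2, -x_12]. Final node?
(-8, 1, 8, -2, 5, -2, -1, 5, 0, 6, 1, -1)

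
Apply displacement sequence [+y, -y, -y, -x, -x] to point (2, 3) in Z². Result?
(0, 2)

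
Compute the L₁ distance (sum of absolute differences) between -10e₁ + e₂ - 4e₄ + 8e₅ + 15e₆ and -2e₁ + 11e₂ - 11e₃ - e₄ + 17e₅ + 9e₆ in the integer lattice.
47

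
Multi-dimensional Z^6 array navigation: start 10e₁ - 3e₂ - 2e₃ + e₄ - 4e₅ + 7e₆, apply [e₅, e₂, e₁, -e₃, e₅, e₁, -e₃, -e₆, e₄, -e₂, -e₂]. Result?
(12, -4, -4, 2, -2, 6)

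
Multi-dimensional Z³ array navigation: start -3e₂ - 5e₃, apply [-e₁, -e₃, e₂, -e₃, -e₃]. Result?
(-1, -2, -8)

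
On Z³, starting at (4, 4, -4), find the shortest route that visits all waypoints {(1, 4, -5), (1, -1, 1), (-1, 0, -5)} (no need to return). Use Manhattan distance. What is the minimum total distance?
19
(one optimal route: (4, 4, -4) → (1, 4, -5) → (-1, 0, -5) → (1, -1, 1))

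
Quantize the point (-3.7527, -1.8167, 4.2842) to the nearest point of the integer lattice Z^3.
(-4, -2, 4)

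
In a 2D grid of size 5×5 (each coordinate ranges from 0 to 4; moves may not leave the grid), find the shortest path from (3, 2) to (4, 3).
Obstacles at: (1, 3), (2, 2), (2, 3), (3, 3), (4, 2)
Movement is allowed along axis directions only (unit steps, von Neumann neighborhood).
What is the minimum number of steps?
12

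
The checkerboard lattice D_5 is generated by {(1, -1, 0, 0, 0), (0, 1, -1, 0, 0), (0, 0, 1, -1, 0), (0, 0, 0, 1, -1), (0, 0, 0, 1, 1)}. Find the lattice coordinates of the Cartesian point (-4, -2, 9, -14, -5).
-4b₁ - 6b₂ + 3b₃ - 3b₄ - 8b₅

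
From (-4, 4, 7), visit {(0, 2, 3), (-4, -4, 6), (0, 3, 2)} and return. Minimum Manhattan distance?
34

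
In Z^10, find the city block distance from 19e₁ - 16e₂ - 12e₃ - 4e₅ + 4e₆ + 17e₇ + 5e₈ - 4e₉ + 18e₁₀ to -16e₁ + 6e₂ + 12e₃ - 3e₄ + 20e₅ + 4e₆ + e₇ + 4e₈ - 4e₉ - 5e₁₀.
148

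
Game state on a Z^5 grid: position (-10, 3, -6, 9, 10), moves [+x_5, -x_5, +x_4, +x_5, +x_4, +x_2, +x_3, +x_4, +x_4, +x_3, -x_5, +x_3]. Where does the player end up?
(-10, 4, -3, 13, 10)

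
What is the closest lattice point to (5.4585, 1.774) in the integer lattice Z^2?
(5, 2)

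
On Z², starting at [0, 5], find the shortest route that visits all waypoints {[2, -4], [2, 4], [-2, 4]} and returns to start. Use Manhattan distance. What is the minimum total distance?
26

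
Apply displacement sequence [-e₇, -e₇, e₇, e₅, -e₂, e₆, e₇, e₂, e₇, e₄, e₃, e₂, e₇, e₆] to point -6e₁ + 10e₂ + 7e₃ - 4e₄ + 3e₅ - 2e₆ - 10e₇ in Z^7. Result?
(-6, 11, 8, -3, 4, 0, -8)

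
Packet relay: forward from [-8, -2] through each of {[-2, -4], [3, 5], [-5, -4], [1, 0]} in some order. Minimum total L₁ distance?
22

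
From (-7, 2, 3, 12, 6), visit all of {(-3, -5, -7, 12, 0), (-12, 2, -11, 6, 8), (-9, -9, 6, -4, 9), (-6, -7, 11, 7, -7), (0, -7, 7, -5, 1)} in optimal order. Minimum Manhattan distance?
147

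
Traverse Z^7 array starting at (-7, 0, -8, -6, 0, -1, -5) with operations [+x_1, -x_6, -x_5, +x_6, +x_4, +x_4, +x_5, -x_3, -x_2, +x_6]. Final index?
(-6, -1, -9, -4, 0, 0, -5)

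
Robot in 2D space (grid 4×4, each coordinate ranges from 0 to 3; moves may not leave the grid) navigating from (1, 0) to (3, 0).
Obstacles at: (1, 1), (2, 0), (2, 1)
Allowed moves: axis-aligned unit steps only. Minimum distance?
8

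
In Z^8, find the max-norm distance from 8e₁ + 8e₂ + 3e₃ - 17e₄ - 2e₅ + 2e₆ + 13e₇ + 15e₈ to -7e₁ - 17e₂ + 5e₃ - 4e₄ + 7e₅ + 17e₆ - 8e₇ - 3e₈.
25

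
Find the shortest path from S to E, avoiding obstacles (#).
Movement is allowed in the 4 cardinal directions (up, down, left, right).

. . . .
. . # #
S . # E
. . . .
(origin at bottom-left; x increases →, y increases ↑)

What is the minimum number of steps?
5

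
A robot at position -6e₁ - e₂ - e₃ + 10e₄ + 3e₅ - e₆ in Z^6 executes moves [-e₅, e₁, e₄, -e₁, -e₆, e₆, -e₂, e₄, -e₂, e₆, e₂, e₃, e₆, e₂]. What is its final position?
(-6, -1, 0, 12, 2, 1)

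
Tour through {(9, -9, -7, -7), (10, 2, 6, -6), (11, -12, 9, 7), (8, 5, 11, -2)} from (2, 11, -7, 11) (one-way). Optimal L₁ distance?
116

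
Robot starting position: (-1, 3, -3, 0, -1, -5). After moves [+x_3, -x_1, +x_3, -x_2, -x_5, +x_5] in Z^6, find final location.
(-2, 2, -1, 0, -1, -5)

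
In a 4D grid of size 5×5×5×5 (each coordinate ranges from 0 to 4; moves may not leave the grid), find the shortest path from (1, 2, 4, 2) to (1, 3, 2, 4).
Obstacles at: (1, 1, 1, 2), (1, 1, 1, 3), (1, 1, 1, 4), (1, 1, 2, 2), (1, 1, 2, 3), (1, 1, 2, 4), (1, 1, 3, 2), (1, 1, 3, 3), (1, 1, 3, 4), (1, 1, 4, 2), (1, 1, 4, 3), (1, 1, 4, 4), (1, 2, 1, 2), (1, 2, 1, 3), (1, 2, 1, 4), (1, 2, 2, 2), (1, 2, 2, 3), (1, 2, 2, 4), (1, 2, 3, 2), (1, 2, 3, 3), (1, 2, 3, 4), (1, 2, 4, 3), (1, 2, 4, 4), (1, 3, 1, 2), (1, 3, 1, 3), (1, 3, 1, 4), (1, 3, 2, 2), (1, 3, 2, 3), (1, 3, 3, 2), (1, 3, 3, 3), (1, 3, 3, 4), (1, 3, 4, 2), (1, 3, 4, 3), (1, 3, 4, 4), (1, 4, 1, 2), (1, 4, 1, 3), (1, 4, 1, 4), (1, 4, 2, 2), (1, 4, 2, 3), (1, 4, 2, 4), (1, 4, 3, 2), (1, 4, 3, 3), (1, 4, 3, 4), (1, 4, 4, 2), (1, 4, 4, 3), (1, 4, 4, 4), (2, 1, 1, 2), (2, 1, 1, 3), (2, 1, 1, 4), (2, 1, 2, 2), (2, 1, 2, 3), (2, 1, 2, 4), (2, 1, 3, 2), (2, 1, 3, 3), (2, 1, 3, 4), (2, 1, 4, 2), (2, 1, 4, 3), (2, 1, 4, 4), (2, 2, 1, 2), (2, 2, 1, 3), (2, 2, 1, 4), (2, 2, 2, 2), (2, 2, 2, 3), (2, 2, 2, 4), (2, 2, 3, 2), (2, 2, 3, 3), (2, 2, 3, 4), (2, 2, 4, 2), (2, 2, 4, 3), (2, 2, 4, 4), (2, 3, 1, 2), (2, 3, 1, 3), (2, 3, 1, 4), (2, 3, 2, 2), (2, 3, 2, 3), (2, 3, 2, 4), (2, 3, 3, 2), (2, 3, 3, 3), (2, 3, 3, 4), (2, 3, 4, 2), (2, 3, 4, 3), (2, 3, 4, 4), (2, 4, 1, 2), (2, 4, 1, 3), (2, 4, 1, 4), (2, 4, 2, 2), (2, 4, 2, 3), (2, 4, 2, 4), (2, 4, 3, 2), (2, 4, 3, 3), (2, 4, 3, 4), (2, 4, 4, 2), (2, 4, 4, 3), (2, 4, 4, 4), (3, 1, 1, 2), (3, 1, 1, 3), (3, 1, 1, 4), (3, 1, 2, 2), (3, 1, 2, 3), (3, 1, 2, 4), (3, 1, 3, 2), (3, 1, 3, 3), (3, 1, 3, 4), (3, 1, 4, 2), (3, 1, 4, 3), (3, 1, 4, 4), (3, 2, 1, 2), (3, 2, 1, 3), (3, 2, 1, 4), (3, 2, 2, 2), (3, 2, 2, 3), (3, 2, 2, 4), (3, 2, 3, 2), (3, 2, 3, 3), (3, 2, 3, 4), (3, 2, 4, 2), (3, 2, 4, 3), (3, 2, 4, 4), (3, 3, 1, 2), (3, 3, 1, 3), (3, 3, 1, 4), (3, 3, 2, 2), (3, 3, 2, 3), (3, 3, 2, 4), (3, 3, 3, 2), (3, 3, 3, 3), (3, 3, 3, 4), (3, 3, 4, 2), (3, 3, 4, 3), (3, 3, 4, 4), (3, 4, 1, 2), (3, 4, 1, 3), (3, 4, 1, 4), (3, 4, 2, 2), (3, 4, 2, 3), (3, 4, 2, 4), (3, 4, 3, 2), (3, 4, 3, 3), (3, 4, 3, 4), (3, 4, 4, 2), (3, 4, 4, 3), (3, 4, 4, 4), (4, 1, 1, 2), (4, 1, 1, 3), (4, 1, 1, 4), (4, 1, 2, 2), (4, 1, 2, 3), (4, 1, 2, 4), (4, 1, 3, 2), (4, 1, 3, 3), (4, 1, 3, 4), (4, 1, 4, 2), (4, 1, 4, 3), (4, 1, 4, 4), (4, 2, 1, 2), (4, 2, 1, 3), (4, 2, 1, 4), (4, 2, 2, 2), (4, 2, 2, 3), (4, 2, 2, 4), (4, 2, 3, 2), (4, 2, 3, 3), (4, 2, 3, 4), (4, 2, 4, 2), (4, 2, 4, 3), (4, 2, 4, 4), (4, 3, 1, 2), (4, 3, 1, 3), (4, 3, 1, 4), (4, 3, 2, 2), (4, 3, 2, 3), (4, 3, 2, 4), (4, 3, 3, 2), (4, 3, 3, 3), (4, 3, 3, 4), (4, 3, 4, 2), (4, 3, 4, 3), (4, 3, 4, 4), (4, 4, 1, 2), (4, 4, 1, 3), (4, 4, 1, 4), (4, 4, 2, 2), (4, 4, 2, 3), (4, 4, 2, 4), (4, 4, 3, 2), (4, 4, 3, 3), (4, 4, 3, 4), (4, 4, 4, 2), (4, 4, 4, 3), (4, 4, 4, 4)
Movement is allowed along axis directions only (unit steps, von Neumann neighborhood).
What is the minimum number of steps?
7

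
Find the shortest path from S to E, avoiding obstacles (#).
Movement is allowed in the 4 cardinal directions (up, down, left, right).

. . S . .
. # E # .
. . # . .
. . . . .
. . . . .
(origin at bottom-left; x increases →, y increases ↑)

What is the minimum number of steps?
1
(one shortest path: (2, 4) → (2, 3))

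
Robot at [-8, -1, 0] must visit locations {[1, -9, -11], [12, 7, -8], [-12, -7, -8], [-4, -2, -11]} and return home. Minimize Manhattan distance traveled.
110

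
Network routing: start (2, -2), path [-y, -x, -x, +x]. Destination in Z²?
(1, -3)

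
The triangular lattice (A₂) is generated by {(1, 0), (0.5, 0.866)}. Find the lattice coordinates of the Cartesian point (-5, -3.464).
-3b₁ - 4b₂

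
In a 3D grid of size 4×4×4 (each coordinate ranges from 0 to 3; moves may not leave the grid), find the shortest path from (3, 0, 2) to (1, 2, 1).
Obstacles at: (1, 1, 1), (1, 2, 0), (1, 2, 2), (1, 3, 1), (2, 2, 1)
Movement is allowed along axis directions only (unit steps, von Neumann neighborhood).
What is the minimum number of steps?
7
(one shortest path: (3, 0, 2) → (2, 0, 2) → (1, 0, 2) → (0, 0, 2) → (0, 1, 2) → (0, 2, 2) → (0, 2, 1) → (1, 2, 1))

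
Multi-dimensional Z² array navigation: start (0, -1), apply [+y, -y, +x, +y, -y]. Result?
(1, -1)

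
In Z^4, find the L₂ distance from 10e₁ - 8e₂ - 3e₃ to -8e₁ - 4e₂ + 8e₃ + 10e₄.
23.6854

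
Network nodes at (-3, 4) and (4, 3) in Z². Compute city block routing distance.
8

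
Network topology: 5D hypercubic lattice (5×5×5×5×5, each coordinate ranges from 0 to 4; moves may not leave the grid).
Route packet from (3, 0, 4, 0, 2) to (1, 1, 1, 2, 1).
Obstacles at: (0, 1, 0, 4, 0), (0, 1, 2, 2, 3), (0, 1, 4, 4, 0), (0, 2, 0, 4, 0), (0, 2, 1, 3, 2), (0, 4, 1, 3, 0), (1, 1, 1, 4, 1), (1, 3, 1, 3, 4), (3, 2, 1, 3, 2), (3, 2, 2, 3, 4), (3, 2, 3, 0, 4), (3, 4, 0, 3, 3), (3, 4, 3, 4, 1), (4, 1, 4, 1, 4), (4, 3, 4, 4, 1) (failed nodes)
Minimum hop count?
9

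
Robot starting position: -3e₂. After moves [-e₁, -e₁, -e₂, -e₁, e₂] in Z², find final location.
(-3, -3)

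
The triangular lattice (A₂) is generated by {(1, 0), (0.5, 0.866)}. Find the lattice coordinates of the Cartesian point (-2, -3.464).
-4b₂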